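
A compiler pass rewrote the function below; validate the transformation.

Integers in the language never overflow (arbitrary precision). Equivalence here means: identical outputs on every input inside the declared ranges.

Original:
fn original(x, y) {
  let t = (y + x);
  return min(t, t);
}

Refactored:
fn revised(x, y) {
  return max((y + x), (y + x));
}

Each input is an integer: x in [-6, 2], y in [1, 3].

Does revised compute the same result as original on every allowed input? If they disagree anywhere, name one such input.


Equivalent. One difference looks behavioral, but it never changes the outcome for any declared input.
An exhaustive pass over the 27 declared inputs shows identical outputs.
Spot check at x=-1, y=3 — original: t becomes 2; next final value 2. revised: final value 2. Both give 2.
verdict: equivalent


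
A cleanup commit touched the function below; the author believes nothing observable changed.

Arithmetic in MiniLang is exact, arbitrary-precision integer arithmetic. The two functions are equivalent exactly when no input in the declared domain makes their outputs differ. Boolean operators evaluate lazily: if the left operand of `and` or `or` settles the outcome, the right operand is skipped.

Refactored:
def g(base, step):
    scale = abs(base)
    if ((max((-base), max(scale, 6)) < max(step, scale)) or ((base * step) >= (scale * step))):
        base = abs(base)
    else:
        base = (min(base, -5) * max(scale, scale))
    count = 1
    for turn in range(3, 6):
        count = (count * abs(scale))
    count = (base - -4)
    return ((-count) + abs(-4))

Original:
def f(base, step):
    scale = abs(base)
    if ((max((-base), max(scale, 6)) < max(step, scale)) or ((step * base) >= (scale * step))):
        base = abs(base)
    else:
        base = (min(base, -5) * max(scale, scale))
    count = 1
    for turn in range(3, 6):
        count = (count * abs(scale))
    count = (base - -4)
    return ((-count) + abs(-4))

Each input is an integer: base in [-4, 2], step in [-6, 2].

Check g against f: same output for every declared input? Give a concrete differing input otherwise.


Comparing the listings, the differences include: same computation, different form.
As a probe, take base=-1, step=-2: f runs scale = 1; ((max((-base), max(scale, 6)) < max(step, scale)) or ((step * base) >= (scale * step))) -> true; base = 1; count = 1; [turn=3]; count = 1; [turn=4]; count = 1; [turn=5]; count = 1; count = 5; return -1; g runs scale = 1; ((max((-base), max(scale, 6)) < max(step, scale)) or ((base * step) >= (scale * step))) -> true; base = 1; count = 1; [turn=3]; count = 1; [turn=4]; count = 1; [turn=5]; count = 1; count = 5; return -1; both end at -1.
An exhaustive pass over the 63 declared inputs shows identical outputs.
verdict: equivalent


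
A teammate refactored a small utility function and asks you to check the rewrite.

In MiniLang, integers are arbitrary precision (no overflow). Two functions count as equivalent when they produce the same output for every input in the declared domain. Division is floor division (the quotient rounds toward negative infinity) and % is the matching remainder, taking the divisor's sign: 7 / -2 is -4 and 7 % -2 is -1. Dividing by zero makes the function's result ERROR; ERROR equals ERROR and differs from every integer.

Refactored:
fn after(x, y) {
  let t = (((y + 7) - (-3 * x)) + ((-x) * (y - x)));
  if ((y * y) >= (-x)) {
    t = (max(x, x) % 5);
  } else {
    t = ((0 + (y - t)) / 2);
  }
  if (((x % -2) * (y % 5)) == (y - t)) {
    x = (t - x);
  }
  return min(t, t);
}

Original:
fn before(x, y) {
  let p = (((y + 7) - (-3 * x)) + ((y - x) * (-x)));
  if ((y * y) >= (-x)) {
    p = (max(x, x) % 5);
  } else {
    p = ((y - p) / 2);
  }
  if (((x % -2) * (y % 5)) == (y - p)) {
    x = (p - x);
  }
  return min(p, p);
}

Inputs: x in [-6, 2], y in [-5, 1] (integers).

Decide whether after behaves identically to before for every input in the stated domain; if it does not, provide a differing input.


Changes here: local variable names differ, plus constant usage differs, plus arithmetic usage differs; the full 63-point sweep finds no disagreement.
verdict: equivalent


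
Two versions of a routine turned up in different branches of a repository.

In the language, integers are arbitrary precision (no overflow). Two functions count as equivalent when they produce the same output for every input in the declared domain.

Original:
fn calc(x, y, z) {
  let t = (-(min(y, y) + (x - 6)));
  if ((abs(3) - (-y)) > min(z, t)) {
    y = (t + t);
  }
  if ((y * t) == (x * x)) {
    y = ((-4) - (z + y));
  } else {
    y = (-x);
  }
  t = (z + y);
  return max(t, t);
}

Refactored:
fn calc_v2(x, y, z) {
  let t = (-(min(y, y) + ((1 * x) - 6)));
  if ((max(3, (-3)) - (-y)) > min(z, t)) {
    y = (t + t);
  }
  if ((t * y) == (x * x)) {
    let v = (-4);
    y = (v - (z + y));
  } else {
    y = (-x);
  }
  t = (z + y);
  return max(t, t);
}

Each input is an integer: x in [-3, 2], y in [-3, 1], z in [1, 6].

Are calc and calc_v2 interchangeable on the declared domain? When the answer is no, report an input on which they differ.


Comparing the listings, the differences include: constant usage differs; min/max/abs usage differs; statement counts differ; local variable names differ; arithmetic usage differs.
One worked example (x=-2, y=1, z=4) — calc: t = 7; ((abs(3) - (-y)) > min(z, t)) -> false; ((y * t) == (x * x)) -> false; y = 2; t = 6; return 6; calc_v2: t = 7; ((max(3, (-3)) - (-y)) > min(z, t)) -> false; ((t * y) == (x * x)) -> false; y = 2; t = 6; return 6; agreement on 6.
An exhaustive pass over the 180 declared inputs shows identical outputs.
verdict: equivalent


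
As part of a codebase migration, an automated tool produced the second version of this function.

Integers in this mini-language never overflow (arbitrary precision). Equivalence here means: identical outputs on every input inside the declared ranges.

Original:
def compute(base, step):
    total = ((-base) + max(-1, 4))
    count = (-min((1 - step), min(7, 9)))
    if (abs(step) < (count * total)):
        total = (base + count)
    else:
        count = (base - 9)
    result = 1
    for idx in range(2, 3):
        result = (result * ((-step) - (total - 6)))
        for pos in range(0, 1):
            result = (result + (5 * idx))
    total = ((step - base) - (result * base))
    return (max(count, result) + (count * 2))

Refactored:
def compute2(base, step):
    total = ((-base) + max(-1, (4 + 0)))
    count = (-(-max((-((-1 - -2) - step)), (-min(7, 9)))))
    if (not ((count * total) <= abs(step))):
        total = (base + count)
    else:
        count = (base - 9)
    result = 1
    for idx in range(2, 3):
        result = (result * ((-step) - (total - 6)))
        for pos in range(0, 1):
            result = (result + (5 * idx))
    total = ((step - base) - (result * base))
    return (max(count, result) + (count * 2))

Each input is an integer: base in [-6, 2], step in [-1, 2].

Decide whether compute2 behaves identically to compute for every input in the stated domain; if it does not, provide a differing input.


Although boolean connective usage differs; and constant usage differs; and comparison usage differs; and min/max/abs usage differs; and arithmetic usage differs, 36/36 inputs agree.
verdict: equivalent


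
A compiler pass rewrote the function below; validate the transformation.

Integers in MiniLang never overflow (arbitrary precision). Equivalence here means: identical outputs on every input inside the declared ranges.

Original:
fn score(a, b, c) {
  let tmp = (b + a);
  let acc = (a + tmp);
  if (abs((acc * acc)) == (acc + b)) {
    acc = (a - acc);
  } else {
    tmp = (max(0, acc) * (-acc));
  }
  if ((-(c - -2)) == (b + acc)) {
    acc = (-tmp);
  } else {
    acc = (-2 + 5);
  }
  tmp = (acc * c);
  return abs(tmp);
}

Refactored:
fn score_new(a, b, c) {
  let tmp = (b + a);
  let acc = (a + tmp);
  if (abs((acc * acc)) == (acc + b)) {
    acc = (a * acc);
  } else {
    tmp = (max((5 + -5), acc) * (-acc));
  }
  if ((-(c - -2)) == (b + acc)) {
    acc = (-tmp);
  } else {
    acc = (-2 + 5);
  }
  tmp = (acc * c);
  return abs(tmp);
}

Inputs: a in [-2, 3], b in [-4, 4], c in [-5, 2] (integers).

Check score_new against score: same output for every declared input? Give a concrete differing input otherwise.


Run the pair on a=0, b=2, c=-4.
score: tmp = 2; acc = 2; (abs((acc * acc)) == (acc + b)) -> true; acc = -2; ((-(c - -2)) == (b + acc)) -> false; acc = 3; tmp = -12; return 12
score_new: tmp = 2; acc = 2; (abs((acc * acc)) == (acc + b)) -> true; acc = 0; ((-(c - -2)) == (b + acc)) -> true; acc = -2; tmp = 8; return 8
12 and 8 differ, so these are not the same function on this domain.
verdict: not equivalent; witness: a=0, b=2, c=-4


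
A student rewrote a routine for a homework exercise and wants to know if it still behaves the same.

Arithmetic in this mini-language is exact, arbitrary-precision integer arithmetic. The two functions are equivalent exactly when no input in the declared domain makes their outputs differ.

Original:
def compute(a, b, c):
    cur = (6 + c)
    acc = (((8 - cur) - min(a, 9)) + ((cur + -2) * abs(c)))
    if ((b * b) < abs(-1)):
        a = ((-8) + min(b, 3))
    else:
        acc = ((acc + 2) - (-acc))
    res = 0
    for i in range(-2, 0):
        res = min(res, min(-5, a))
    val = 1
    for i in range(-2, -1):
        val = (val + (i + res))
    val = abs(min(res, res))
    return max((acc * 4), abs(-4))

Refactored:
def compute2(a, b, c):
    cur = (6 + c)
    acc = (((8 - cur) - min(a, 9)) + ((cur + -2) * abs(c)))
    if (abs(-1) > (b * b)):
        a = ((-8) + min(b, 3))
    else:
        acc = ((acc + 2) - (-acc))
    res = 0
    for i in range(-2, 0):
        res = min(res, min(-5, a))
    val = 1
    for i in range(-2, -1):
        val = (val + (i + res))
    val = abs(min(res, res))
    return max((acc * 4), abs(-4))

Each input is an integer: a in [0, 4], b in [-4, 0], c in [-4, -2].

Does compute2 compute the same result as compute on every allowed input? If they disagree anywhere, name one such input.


Side by side, the visible changes include: comparison usage differs.
Tracing a=1, b=-3, c=-2: compute: cur=4, then acc=7, then ((b * b) < abs(-1)) is false, then acc=16, then res=0, then (i=-2), then res=-5, then (i=-1), then res=-5, then val=1, then (i=-2), then val=-6, then val=5, then returns 64 | compute2: cur=4, then acc=7, then (abs(-1) > (b * b)) is false, then acc=16, then res=0, then (i=-2), then res=-5, then (i=-1), then res=-5, then val=1, then (i=-2), then val=-6, then val=5, then returns 64 — matching result 64.
Across all 75 domain points the two functions coincide.
verdict: equivalent


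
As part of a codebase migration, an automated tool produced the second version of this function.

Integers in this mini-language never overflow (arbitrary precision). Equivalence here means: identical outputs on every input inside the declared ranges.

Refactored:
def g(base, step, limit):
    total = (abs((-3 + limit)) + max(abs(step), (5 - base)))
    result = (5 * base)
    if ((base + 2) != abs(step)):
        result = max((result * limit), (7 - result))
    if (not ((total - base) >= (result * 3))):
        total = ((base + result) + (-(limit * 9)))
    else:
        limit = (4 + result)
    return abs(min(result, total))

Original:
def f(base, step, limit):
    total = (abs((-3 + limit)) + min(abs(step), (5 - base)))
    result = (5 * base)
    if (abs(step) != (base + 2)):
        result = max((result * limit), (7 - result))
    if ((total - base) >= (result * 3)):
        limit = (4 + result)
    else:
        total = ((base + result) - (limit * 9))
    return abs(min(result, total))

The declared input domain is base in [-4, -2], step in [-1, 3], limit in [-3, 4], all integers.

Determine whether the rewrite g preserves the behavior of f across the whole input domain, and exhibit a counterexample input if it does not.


The edit looks behavioral (`min(abs(step), (5 - base))` became `max(abs(step), (5 - base))`), but over these ranges it never changes the outcome.
Spot check at base=-2, step=-1, limit=0 — f: total = 4; result = -10; (abs(step) != (base + 2)) -> true; result = 17; ((total - base) >= (result * 3)) -> false; total = 15; return 15. g: total = 10; result = -10; ((base + 2) != abs(step)) -> true; result = 17; (not ((total - base) >= (result * 3))) -> true; total = 15; return 15. Both give 15.
Checked all 120 inputs in the declared domain: the outputs agree on every one.
verdict: equivalent


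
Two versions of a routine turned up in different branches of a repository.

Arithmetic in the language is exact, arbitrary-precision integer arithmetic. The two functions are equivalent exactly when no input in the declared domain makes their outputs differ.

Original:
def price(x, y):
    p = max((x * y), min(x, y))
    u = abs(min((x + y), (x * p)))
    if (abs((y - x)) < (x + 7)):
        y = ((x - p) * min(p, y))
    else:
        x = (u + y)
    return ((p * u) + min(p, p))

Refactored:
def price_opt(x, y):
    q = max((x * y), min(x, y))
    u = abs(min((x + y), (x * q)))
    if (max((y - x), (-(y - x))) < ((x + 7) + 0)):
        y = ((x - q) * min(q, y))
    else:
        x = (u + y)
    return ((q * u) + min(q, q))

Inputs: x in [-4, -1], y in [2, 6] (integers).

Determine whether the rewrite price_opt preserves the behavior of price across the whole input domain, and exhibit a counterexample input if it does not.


Although arithmetic usage differs; and local variable names differ; and constant usage differs; and min/max/abs usage differs, 20/20 inputs agree.
verdict: equivalent


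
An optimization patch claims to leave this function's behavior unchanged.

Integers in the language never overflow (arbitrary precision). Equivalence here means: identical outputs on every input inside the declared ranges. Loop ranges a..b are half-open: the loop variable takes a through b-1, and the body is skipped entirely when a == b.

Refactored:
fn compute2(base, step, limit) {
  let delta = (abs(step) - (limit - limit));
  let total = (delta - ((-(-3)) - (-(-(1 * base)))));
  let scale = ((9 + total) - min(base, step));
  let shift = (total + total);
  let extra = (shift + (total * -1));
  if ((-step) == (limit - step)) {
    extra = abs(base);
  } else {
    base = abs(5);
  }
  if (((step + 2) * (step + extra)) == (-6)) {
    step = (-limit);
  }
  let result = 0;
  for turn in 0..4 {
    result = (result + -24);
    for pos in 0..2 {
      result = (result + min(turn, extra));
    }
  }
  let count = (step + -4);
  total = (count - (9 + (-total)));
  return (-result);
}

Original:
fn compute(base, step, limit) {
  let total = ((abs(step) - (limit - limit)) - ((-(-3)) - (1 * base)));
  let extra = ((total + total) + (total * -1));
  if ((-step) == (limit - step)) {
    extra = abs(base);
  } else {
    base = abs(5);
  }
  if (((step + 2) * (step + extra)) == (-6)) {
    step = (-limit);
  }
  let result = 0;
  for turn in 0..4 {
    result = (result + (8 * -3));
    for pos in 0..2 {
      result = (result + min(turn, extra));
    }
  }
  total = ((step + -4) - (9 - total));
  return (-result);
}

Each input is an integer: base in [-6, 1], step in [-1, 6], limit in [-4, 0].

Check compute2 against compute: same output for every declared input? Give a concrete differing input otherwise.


This is a faithful refactor — min/max/abs usage differs, and statement counts differ, and constant usage differs, and arithmetic usage differs, and local variable names differ, but the computed results match everywhere.
Tracing base=-5, step=1, limit=-1: compute: total becomes -7; next extra becomes -7; next ((-step) == (limit - step)) evaluates to false; next base becomes 5; next (((step + 2) * (step + extra)) == (-6)) evaluates to false; next result becomes 0; next at turn=0:; next result becomes -24; next at pos=0:; next result becomes -31; next at pos=1:; next result becomes -38; next at turn=1:; next result becomes -62; next at pos=0:; next result becomes -69; next at pos=1:; next result becomes -76; next at turn=2:; next result becomes -100; next at pos=0:; next result becomes -107; next at pos=1:; next result becomes -114; next at turn=3:; next result becomes -138; next at pos=0:; next result becomes -145; next at pos=1:; next result becomes -152; next total becomes -19; next final value 152 | compute2: delta becomes 1; next total becomes -7; next scale becomes 7; next shift becomes -14; next extra becomes -7; next ((-step) == (limit - step)) evaluates to false; next base becomes 5; next (((step + 2) * (step + extra)) == (-6)) evaluates to false; next result becomes 0; next at turn=0:; next result becomes -24; next at pos=0:; next result becomes -31; next at pos=1:; next result becomes -38; next at turn=1:; next result becomes -62; next at pos=0:; next result becomes -69; next at pos=1:; next result becomes -76; next at turn=2:; next result becomes -100; next at pos=0:; next result becomes -107; next at pos=1:; next result becomes -114; next at turn=3:; next result becomes -138; next at pos=0:; next result becomes -145; next at pos=1:; next result becomes -152; next count becomes -3; next total becomes -19; next final value 152 — matching result 152.
Across all 320 domain points the two functions coincide.
verdict: equivalent


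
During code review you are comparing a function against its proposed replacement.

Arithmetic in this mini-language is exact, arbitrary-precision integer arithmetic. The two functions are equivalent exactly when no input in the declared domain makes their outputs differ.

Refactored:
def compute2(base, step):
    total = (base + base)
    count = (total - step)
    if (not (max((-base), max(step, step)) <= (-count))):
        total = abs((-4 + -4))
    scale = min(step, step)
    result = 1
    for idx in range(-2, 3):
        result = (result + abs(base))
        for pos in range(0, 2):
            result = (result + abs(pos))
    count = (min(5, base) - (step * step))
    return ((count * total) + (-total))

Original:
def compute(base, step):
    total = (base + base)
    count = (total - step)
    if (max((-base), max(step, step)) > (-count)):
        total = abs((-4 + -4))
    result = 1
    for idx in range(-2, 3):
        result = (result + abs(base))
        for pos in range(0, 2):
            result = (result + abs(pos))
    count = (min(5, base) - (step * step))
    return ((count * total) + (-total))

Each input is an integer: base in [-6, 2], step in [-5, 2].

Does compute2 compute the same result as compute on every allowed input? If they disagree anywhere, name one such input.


Equivalent — the differences include boolean connective usage differs; also comparison usage differs; also min/max/abs usage differs; also local variable names differ; also statement counts differ, yet no declared input distinguishes the two.
As a probe, take base=-1, step=1: compute runs total=-2, then count=-3, then (max((-base), max(step, step)) > (-count)) is false, then result=1, then (idx=-2), then result=2, then (pos=0), then result=2, then (pos=1), then result=3, then (idx=-1), then result=4, then (pos=0), then result=4, then (pos=1), then result=5, then (idx=0), then result=6, then (pos=0), then result=6, then (pos=1), then result=7, then (idx=1), then result=8, then (pos=0), then result=8, then (pos=1), then result=9, then (idx=2), then result=10, then (pos=0), then result=10, then (pos=1), then result=11, then count=-2, then returns 6; compute2 runs total=-2, then count=-3, then (not (max((-base), max(step, step)) <= (-count))) is false, then scale=1, then result=1, then (idx=-2), then result=2, then (pos=0), then result=2, then (pos=1), then result=3, then (idx=-1), then result=4, then (pos=0), then result=4, then (pos=1), then result=5, then (idx=0), then result=6, then (pos=0), then result=6, then (pos=1), then result=7, then (idx=1), then result=8, then (pos=0), then result=8, then (pos=1), then result=9, then (idx=2), then result=10, then (pos=0), then result=10, then (pos=1), then result=11, then count=-2, then returns 6; both end at 6.
Every one of the 72 inputs gives matching results.
verdict: equivalent


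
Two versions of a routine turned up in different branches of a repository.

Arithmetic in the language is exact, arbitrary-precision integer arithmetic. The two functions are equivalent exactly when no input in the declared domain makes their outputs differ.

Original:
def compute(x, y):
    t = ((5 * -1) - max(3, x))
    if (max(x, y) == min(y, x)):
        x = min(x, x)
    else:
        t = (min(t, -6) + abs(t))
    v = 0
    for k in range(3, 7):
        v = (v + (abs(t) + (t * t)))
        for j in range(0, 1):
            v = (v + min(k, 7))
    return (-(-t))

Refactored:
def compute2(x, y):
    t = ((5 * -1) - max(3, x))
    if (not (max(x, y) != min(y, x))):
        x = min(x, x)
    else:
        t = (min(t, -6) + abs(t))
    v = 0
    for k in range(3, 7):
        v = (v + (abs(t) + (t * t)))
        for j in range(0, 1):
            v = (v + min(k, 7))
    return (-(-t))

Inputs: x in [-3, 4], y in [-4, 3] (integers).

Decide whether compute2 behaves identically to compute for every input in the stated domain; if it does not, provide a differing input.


Differences: comparison usage differs; boolean connective usage differs — yet all 64 inputs agree.
verdict: equivalent


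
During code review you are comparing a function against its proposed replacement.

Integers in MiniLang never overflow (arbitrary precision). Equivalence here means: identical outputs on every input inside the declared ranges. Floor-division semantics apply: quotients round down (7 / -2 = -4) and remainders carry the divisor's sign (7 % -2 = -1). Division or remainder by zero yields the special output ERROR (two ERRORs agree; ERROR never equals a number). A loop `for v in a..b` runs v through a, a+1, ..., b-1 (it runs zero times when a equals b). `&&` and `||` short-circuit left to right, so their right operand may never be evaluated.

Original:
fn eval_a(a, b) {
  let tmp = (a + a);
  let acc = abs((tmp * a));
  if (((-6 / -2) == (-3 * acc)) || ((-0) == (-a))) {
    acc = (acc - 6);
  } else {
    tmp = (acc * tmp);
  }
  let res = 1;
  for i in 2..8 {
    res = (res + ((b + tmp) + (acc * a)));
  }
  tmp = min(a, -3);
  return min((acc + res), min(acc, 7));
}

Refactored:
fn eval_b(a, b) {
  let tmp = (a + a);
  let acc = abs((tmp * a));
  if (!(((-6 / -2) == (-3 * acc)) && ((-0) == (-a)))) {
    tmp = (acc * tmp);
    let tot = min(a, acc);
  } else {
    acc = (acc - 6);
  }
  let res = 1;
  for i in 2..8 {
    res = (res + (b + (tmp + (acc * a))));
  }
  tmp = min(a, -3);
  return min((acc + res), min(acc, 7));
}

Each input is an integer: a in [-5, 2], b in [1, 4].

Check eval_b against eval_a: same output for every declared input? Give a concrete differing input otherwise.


Take a=0, b=1.
eval_a: tmp=0, then acc=0, then (((-6 / -2) == (-3 * acc)) || ((-0) == (-a))) is true, then acc=-6, then res=1, then (i=2), then res=2, then (i=3), then res=3, then (i=4), then res=4, then (i=5), then res=5, then (i=6), then res=6, then (i=7), then res=7, then tmp=-3, then returns -6
eval_b: tmp=0, then acc=0, then (!(((-6 / -2) == (-3 * acc)) && ((-0) == (-a)))) is true, then tmp=0, then tot=0, then res=1, then (i=2), then res=2, then (i=3), then res=3, then (i=4), then res=4, then (i=5), then res=5, then (i=6), then res=6, then (i=7), then res=7, then tmp=-3, then returns 0
-6 and 0 differ, so these are not the same function on this domain.
verdict: not equivalent; witness: a=0, b=1


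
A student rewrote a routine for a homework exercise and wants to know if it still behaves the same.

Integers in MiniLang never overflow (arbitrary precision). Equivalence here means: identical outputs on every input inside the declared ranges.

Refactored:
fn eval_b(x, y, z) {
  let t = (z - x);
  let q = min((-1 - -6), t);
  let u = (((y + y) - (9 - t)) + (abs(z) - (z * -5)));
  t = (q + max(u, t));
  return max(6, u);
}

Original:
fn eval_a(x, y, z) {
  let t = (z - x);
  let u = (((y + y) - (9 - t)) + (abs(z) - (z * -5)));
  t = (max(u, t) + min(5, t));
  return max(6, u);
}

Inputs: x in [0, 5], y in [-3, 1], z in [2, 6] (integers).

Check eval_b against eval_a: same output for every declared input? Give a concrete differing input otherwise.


Changes here: local variable names differ; also statement counts differ; also arithmetic usage differs; also constant usage differs; the full 150-point sweep finds no disagreement.
verdict: equivalent


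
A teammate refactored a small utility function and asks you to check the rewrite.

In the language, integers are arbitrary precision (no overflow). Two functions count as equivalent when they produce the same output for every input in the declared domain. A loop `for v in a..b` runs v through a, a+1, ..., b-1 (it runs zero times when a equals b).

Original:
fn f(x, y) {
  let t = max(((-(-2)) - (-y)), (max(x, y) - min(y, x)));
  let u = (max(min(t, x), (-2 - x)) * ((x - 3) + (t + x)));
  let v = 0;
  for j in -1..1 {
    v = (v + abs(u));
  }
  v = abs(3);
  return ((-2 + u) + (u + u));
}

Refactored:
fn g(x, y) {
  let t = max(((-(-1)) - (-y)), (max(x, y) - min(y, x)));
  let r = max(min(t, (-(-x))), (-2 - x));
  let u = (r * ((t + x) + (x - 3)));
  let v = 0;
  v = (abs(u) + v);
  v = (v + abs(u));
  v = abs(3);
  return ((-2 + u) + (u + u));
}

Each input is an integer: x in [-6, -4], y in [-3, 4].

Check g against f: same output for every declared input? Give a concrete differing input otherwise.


The edit looks behavioral (`-2` became `-1`), but over these ranges it never changes the outcome; all 24 inputs agree.
verdict: equivalent


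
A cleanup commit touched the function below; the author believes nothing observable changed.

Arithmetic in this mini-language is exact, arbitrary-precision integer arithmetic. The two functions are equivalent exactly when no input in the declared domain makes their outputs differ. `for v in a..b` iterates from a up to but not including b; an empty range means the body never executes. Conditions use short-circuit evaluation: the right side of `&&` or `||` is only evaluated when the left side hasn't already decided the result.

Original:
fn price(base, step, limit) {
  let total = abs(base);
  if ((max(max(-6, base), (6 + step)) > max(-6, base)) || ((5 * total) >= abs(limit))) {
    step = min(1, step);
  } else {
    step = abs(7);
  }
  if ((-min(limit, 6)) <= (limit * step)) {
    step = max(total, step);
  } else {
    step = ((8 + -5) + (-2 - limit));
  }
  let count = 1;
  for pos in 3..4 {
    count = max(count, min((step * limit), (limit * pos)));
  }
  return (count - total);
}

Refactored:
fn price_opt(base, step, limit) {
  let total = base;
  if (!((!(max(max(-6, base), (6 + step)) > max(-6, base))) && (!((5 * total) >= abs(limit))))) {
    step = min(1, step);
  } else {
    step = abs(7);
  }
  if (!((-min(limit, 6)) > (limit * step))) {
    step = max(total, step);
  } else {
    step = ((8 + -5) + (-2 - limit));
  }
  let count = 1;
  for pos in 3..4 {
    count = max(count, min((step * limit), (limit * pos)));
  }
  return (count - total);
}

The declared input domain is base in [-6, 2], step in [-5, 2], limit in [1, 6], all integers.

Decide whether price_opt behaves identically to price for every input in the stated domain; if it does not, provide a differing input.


Take base=-6, step=-5, limit=1.
price: total = 6; ((max(max(-6, base), (6 + step)) > max(-6, base)) || ((5 * total) >= abs(limit))) -> true; step = -5; ((-min(limit, 6)) <= (limit * step)) -> false; step = 0; count = 1; [pos=3]; count = 1; return -5
price_opt: total = -6; (!((!(max(max(-6, base), (6 + step)) > max(-6, base))) && (!((5 * total) >= abs(limit))))) -> true; step = -5; (!((-min(limit, 6)) > (limit * step))) -> false; step = 0; count = 1; [pos=3]; count = 1; return 7
-5 and 7 differ, so these are not the same function on this domain.
verdict: not equivalent; witness: base=-6, step=-5, limit=1


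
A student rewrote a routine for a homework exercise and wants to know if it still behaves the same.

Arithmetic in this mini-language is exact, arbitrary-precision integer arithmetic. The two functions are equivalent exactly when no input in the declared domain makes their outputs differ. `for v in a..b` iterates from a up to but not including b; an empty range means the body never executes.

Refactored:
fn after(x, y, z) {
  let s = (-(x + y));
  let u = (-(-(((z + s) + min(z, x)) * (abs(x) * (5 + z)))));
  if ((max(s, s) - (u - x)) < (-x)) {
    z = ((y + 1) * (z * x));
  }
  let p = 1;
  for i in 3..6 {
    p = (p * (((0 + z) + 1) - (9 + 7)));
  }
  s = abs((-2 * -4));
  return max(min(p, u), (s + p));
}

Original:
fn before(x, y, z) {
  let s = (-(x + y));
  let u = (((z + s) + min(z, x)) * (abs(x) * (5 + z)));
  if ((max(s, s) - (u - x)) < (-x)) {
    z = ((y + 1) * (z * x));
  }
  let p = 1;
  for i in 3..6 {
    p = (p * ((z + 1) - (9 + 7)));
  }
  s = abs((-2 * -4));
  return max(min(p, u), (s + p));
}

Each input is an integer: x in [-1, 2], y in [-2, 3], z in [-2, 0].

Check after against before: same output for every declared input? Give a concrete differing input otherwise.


The two versions differ — the changes include constant usage differs, arithmetic usage differs.
As a probe, take x=1, y=-2, z=-2: before runs s becomes 1; next u becomes -9; next ((max(s, s) - (u - x)) < (-x)) evaluates to false; next p becomes 1; next at i=3:; next p becomes -17; next at i=4:; next p becomes 289; next at i=5:; next p becomes -4913; next s becomes 8; next final value -4905; after runs s becomes 1; next u becomes -9; next ((max(s, s) - (u - x)) < (-x)) evaluates to false; next p becomes 1; next at i=3:; next p becomes -17; next at i=4:; next p becomes 289; next at i=5:; next p becomes -4913; next s becomes 8; next final value -4905; both end at -4905.
An exhaustive pass over the 72 declared inputs shows identical outputs.
verdict: equivalent


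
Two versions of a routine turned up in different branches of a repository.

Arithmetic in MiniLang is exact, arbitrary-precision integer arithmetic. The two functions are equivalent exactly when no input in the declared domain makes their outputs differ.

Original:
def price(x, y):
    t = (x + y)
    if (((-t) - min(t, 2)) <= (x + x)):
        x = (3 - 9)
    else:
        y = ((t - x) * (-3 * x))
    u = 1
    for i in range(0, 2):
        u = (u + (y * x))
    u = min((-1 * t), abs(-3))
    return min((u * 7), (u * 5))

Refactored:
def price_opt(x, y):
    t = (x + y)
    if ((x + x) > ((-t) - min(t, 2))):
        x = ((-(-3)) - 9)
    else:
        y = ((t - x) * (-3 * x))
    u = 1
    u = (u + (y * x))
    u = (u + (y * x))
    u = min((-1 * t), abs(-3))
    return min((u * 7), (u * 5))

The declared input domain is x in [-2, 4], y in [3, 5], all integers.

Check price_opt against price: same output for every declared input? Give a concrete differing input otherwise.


Equivalent. The suspicious-looking change has no observable effect anywhere in the declared ranges.
Across all 21 domain points the two functions coincide.
Spot check at x=0, y=3 — price: t=3, then (((-t) - min(t, 2)) <= (x + x)) is true, then x=-6, then u=1, then (i=0), then u=-17, then (i=1), then u=-35, then u=-3, then returns -21. price_opt: t=3, then ((x + x) > ((-t) - min(t, 2))) is true, then x=-6, then u=1, then u=-17, then u=-35, then u=-3, then returns -21. Both give -21.
verdict: equivalent


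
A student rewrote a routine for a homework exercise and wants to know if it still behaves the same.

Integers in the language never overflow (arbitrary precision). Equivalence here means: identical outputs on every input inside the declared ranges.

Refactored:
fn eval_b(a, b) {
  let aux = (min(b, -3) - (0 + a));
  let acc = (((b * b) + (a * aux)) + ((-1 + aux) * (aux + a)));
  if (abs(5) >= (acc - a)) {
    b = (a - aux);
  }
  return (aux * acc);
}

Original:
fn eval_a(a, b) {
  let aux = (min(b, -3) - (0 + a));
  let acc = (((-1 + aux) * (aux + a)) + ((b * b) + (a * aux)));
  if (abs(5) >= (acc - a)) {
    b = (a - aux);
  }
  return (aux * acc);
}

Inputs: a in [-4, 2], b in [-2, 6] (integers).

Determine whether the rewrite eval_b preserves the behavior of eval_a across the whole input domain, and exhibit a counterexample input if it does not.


Side by side, the visible changes include: same computation, different form.
Tracing a=2, b=-1: eval_a: aux=-5, then acc=9, then (abs(5) >= (acc - a)) is false, then returns -45 | eval_b: aux=-5, then acc=9, then (abs(5) >= (acc - a)) is false, then returns -45 — matching result -45.
Checked all 63 inputs in the declared domain: the outputs agree on every one.
verdict: equivalent


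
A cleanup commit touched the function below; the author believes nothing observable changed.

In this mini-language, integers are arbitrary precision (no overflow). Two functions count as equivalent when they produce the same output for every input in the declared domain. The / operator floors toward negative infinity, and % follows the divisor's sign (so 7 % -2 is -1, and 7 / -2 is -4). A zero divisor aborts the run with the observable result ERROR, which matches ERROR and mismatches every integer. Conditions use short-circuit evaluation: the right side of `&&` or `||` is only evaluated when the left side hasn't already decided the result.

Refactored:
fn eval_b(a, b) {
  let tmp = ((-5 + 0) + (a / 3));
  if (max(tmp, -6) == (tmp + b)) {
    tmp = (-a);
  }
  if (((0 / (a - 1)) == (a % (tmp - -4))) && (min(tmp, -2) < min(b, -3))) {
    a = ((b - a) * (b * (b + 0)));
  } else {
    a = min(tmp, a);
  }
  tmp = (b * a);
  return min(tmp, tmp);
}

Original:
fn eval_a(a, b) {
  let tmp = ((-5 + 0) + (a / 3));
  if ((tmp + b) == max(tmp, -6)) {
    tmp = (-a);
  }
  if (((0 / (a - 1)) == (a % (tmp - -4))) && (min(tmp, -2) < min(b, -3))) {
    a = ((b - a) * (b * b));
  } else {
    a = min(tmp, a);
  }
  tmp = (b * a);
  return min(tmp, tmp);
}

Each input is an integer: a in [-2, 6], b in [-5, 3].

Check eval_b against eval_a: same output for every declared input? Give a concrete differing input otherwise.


Equivalent — the differences include constant usage differs; arithmetic usage differs, yet no declared input distinguishes the two.
As a probe, take a=-2, b=2: eval_a runs tmp becomes -6; next ((tmp + b) == max(tmp, -6)) evaluates to false; next (((0 / (a - 1)) == (a % (tmp - -4))) && (min(tmp, -2) < min(b, -3))) evaluates to true; next a becomes 16; next tmp becomes 32; next final value 32; eval_b runs tmp becomes -6; next (max(tmp, -6) == (tmp + b)) evaluates to false; next (((0 / (a - 1)) == (a % (tmp - -4))) && (min(tmp, -2) < min(b, -3))) evaluates to true; next a becomes 16; next tmp becomes 32; next final value 32; both end at 32.
Checked all 81 inputs in the declared domain: the outputs agree on every one.
verdict: equivalent


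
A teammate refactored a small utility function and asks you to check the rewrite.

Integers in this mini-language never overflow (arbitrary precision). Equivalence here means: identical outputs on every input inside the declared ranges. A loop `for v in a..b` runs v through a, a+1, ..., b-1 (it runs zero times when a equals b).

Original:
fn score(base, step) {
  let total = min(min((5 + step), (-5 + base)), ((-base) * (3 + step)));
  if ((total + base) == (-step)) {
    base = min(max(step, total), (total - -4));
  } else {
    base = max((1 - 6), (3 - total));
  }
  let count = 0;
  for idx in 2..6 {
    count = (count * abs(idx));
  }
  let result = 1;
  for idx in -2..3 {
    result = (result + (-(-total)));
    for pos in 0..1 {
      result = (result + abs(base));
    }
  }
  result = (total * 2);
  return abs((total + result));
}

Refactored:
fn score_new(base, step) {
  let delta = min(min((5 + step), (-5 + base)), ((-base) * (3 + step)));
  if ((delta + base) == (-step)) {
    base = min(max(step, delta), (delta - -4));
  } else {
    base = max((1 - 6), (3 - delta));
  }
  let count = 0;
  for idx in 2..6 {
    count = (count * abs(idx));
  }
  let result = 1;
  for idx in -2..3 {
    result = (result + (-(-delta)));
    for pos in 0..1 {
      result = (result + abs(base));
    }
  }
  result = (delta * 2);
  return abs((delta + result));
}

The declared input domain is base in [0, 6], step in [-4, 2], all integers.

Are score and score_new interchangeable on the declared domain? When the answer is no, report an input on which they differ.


The two versions differ — the changes include local variable names differ.
Tracing base=6, step=2: score: total = -30; ((total + base) == (-step)) -> false; base = 33; count = 0; [idx=2]; count = 0; [idx=3]; count = 0; [idx=4]; count = 0; [idx=5]; count = 0; result = 1; [idx=-2]; result = -29; [pos=0]; result = 4; [idx=-1]; result = -26; [pos=0]; result = 7; [idx=0]; result = -23; [pos=0]; result = 10; [idx=1]; result = -20; [pos=0]; result = 13; [idx=2]; result = -17; [pos=0]; result = 16; result = -60; return 90 | score_new: delta = -30; ((delta + base) == (-step)) -> false; base = 33; count = 0; [idx=2]; count = 0; [idx=3]; count = 0; [idx=4]; count = 0; [idx=5]; count = 0; result = 1; [idx=-2]; result = -29; [pos=0]; result = 4; [idx=-1]; result = -26; [pos=0]; result = 7; [idx=0]; result = -23; [pos=0]; result = 10; [idx=1]; result = -20; [pos=0]; result = 13; [idx=2]; result = -17; [pos=0]; result = 16; result = -60; return 90 — matching result 90.
Across all 49 domain points the two functions coincide.
verdict: equivalent


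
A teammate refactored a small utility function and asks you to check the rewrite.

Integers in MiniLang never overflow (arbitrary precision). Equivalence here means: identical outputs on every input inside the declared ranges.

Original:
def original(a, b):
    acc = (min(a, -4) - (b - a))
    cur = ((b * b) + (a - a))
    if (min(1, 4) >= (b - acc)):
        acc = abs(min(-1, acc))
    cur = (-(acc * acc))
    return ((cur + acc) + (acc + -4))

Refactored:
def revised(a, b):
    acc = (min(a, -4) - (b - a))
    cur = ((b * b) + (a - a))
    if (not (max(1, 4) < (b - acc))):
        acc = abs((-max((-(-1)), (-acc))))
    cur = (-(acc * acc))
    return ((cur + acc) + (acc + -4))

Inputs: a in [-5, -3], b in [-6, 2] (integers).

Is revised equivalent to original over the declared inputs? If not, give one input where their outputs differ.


Run the pair on a=-5, b=-4.
original: acc becomes -6; next cur becomes 16; next (min(1, 4) >= (b - acc)) evaluates to false; next cur becomes -36; next final value -52
revised: acc becomes -6; next cur becomes 16; next (not (max(1, 4) < (b - acc))) evaluates to true; next acc becomes 6; next cur becomes -36; next final value -28
-52 and -28 differ, so these are not the same function on this domain.
verdict: not equivalent; witness: a=-5, b=-4


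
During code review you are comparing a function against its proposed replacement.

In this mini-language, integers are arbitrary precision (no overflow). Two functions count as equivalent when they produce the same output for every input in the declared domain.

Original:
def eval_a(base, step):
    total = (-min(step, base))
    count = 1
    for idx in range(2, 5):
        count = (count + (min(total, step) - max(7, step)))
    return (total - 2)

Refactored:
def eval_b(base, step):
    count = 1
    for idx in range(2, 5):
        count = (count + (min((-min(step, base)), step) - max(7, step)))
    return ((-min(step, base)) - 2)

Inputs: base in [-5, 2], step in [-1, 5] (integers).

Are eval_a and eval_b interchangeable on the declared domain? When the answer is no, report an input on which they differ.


The two versions differ — the changes include local variable names differ; and min/max/abs usage differs; and statement counts differ.
Spot check at base=-2, step=-1 — eval_a: total = 2; count = 1; [idx=2]; count = -7; [idx=3]; count = -15; [idx=4]; count = -23; return 0. eval_b: count = 1; [idx=2]; count = -7; [idx=3]; count = -15; [idx=4]; count = -23; return 0. Both give 0.
Sweeping the whole domain (56 inputs) finds no disagreement.
verdict: equivalent


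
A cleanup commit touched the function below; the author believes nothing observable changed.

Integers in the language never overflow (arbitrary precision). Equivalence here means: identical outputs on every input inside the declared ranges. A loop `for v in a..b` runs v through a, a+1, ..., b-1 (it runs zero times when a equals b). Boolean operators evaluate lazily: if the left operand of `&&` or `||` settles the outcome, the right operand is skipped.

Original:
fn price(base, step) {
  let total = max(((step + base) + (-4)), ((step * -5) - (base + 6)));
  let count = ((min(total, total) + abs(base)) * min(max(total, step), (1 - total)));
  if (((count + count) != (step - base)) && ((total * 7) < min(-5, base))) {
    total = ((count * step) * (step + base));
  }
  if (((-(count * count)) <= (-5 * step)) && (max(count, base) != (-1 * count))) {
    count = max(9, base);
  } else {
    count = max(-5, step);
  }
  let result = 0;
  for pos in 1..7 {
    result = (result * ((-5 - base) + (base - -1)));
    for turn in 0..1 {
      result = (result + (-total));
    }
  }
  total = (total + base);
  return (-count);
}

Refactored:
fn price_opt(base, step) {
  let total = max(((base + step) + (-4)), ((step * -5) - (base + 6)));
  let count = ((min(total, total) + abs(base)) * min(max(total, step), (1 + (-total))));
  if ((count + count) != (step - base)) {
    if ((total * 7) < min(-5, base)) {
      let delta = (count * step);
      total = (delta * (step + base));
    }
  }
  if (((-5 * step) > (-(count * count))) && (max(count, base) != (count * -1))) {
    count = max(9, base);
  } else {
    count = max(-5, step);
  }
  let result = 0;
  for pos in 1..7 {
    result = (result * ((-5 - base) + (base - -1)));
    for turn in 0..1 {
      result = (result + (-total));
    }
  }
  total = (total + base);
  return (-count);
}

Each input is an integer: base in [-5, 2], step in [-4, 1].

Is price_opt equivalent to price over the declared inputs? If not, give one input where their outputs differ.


Take base=1, step=0.
price: total=-3, then count=0, then (((count + count) != (step - base)) && ((total * 7) < min(-5, base))) is true, then total=0, then (((-(count * count)) <= (-5 * step)) && (max(count, base) != (-1 * count))) is true, then count=9, then result=0, then (pos=1), then result=0, then (turn=0), then result=0, then (pos=2), then result=0, then (turn=0), then result=0, then (pos=3), then result=0, then (turn=0), then result=0, then (pos=4), then result=0, then (turn=0), then result=0, then (pos=5), then result=0, then (turn=0), then result=0, then (pos=6), then result=0, then (turn=0), then result=0, then total=1, then returns -9
price_opt: total=-3, then count=0, then ((count + count) != (step - base)) is true, then ((total * 7) < min(-5, base)) is true, then delta=0, then total=0, then (((-5 * step) > (-(count * count))) && (max(count, base) != (count * -1))) is false, then count=0, then result=0, then (pos=1), then result=0, then (turn=0), then result=0, then (pos=2), then result=0, then (turn=0), then result=0, then (pos=3), then result=0, then (turn=0), then result=0, then (pos=4), then result=0, then (turn=0), then result=0, then (pos=5), then result=0, then (turn=0), then result=0, then (pos=6), then result=0, then (turn=0), then result=0, then total=1, then returns 0
-9 and 0 differ, so these are not the same function on this domain.
verdict: not equivalent; witness: base=1, step=0
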